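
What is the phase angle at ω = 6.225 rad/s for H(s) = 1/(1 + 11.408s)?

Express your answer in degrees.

Phase = -arctan(ωτ) = -arctan(6.225 × 11.408) = -89.2°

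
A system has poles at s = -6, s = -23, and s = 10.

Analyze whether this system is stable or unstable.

Pole(s) at s = 10 are not in the left half-plane. System is unstable.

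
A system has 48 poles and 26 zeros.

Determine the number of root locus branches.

Root locus has n branches where n = number of poles = 48.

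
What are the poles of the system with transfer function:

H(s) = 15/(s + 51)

Pole is where denominator = 0: s + 51 = 0, so s = -51.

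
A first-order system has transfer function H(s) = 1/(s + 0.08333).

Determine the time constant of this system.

For H(s) = 1/(s + 1/τ), the pole is at -1/τ = -0.08333, so τ = 1/0.08333 = 12 s.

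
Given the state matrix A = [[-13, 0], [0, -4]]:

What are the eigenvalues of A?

For diagonal matrix, eigenvalues are diagonal entries: λ₁ = -13, λ₂ = -4.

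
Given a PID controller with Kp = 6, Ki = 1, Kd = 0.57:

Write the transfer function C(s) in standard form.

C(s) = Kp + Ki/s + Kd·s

Substituting values: C(s) = 6 + 1/s + 0.57s = (0.57s² + 6s + 1)/s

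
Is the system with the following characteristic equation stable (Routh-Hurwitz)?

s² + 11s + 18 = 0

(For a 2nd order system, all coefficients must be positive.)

Coefficients: 1, 11, 18. All positive, so system is stable.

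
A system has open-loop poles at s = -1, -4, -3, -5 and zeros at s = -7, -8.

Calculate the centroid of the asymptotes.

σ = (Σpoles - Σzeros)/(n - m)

σ = (Σpoles - Σzeros)/(n - m) = (-13 - (-15))/(4 - 2) = 2/2 = 1.0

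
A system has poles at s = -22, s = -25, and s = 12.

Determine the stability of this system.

Pole(s) at s = 12 are not in the left half-plane. System is unstable.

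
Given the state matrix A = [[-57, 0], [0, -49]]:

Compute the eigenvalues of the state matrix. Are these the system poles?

For diagonal matrix, eigenvalues are diagonal entries: λ₁ = -57, λ₂ = -49. Eigenvalues of A = system poles.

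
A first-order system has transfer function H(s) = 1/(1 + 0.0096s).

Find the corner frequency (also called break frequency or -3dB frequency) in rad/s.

Corner frequency = 1/τ = 1/0.0096 = 104.167 rad/s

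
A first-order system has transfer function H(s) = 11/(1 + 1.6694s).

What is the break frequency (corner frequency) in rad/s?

Corner frequency = 1/τ = 1/1.6694 = 0.599 rad/s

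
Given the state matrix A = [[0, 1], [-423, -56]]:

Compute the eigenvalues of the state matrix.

det(A - λI) = λ² - (-56)λ + 423 = (λ - (-9))(λ - (-47)). Eigenvalues: -9, -47.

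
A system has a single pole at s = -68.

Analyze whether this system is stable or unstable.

Pole at s = -68 is in the left half-plane. Stable.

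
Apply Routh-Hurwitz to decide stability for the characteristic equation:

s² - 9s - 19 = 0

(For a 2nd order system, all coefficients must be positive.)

Coefficients: 1, -9, -19. b=-9, c=-19 not positive, so system is unstable.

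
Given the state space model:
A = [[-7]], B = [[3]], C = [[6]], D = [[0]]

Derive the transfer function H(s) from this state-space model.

(sI - A)⁻¹ = 1/(s + 7). H(s) = 6 × 3/(s + 7) + 0 = 18/(s + 7).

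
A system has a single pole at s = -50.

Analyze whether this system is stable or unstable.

Pole at s = -50 is in the left half-plane. Stable.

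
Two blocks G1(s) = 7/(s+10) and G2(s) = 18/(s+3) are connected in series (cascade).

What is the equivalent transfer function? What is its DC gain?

Series: multiply transfer functions. G_eq = 7/(s+10) × 18/(s+3) = 126/((s+10)(s+3)). DC gain = 126/(10×3) = 4.2.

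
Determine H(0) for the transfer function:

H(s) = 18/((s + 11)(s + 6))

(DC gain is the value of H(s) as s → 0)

DC gain = H(0) = 18/(11 × 6) = 18/66 = 0.2727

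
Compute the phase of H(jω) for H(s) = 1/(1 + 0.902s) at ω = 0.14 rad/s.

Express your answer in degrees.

Phase = -arctan(ωτ) = -arctan(0.14 × 0.902) = -7.2°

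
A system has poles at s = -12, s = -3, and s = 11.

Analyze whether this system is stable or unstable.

Pole(s) at s = 11 are not in the left half-plane. System is unstable.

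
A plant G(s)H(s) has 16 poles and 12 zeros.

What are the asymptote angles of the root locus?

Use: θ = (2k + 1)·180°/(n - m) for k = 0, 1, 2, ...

n - m = 16 - 12 = 4. Angles: θk = (2k + 1)·180°/4 = 45°, 135°, 225°, 315°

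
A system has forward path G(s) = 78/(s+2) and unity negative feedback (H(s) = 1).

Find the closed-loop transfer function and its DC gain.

T(s) = G/(1+GH) = [78/(s+2)] / [1 + 78/(s+2)] = 78/(s+2+78) = 78/(s+80). DC gain = 78/80 = 0.975.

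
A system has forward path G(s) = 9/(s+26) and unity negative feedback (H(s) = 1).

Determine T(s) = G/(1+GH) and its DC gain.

T(s) = G/(1+GH) = [9/(s+26)] / [1 + 9/(s+26)] = 9/(s+26+9) = 9/(s+35). DC gain = 9/35 = 0.2571.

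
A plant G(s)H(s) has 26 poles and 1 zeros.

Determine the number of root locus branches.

Root locus has n branches where n = number of poles = 26.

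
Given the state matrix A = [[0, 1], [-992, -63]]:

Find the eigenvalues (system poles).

det(A - λI) = λ² - (-63)λ + 992 = (λ - (-31))(λ - (-32)). Eigenvalues: -31, -32.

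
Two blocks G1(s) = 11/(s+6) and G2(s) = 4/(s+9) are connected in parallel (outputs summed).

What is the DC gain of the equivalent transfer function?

Parallel: G_eq = G1 + G2. DC gain = G1(0) + G2(0) = 11/6 + 4/9 = 1.8333 + 0.4444 = 2.2778.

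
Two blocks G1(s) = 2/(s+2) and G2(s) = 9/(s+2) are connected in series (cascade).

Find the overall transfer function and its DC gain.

Series: multiply transfer functions. G_eq = 2/(s+2) × 9/(s+2) = 18/((s+2)(s+2)). DC gain = 18/(2×2) = 4.5.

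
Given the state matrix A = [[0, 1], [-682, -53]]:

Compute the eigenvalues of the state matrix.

det(A - λI) = λ² - (-53)λ + 682 = (λ - (-31))(λ - (-22)). Eigenvalues: -31, -22.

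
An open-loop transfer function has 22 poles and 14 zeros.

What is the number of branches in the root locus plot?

Root locus has n branches where n = number of poles = 22.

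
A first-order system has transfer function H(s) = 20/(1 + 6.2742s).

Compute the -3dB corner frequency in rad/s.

Corner frequency = 1/τ = 1/6.2742 = 0.159 rad/s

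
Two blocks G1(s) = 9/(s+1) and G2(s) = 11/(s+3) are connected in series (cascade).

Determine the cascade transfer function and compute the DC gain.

Series: multiply transfer functions. G_eq = 9/(s+1) × 11/(s+3) = 99/((s+1)(s+3)). DC gain = 99/(1×3) = 33.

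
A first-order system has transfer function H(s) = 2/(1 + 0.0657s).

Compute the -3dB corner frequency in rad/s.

Corner frequency = 1/τ = 1/0.0657 = 15.221 rad/s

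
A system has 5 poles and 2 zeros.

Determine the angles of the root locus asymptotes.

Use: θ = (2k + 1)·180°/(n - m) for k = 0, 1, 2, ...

n - m = 5 - 2 = 3. Angles: θk = (2k + 1)·180°/3 = 60°, 180°, 300°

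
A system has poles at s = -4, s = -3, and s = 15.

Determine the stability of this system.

Pole(s) at s = 15 are not in the left half-plane. System is unstable.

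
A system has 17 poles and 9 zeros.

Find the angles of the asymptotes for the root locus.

n - m = 17 - 9 = 8. Angles: θk = (2k + 1)·180°/8 = 22.5°, 67.5°, 112.5°, 157.5°, 202.5°, 247.5°, 292.5°, 337.5°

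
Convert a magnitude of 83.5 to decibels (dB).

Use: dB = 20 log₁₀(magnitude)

dB = 20 log₁₀(83.5) = 38.4 dB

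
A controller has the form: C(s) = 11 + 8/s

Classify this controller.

This is a Proportional-Integral (PI) controller.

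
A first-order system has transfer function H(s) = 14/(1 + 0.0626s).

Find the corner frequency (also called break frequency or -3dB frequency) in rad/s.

Corner frequency = 1/τ = 1/0.0626 = 15.974 rad/s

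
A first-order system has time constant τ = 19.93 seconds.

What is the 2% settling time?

For first-order system, 2% settling time ≈ 4τ = 4 × 19.93 = 79.72 s.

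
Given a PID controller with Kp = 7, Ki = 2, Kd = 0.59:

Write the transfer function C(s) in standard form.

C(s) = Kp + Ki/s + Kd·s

Substituting values: C(s) = 7 + 2/s + 0.59s = (0.59s² + 7s + 2)/s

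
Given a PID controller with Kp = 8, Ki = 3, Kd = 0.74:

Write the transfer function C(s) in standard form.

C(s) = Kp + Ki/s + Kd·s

Substituting values: C(s) = 8 + 3/s + 0.74s = (0.74s² + 8s + 3)/s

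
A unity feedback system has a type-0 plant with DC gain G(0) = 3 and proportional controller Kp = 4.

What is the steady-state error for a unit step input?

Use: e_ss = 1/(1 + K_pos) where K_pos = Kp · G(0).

K_pos = Kp · G(0) = 4 × 3 = 12. e_ss = 1/(1 + 12) = 0.0769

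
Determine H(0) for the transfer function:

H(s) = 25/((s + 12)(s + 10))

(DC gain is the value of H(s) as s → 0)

DC gain = H(0) = 25/(12 × 10) = 25/120 = 0.2083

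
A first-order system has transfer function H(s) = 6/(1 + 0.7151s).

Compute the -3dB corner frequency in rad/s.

Corner frequency = 1/τ = 1/0.7151 = 1.398 rad/s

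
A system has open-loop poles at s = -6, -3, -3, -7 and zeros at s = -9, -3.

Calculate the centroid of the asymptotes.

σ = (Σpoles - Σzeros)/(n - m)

σ = (Σpoles - Σzeros)/(n - m) = (-19 - (-12))/(4 - 2) = -7/2 = -3.5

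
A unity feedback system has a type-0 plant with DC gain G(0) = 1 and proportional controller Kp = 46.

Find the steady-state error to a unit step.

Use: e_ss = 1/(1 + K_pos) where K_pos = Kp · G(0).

K_pos = Kp · G(0) = 46 × 1 = 46. e_ss = 1/(1 + 46) = 0.0213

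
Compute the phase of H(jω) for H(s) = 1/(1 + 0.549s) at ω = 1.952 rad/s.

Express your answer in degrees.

Phase = -arctan(ωτ) = -arctan(1.952 × 0.549) = -47.0°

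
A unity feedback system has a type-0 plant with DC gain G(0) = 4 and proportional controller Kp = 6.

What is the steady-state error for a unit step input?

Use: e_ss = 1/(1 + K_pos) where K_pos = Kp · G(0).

K_pos = Kp · G(0) = 6 × 4 = 24. e_ss = 1/(1 + 24) = 0.04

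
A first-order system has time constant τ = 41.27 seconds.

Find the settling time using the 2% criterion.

For first-order system, 2% settling time ≈ 4τ = 4 × 41.27 = 165.08 s.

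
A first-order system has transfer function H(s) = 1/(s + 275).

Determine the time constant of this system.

For H(s) = 1/(s + 1/τ), the pole is at -1/τ = -275, so τ = 1/275 = 0.0036 s.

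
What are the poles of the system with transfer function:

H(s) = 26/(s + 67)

Pole is where denominator = 0: s + 67 = 0, so s = -67.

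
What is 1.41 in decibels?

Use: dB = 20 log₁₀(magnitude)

dB = 20 log₁₀(1.41) = 3.0 dB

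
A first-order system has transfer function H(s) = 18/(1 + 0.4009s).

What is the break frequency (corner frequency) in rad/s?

Corner frequency = 1/τ = 1/0.4009 = 2.494 rad/s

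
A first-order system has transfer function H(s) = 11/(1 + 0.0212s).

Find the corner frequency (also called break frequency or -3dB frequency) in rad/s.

Corner frequency = 1/τ = 1/0.0212 = 47.17 rad/s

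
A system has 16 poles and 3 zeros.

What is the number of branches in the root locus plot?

Root locus has n branches where n = number of poles = 16.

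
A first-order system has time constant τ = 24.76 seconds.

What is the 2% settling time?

For first-order system, 2% settling time ≈ 4τ = 4 × 24.76 = 99.04 s.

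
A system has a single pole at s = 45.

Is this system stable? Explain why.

Pole at s = 45 is in the right half-plane. Unstable.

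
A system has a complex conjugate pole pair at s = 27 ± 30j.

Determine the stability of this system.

Real part of poles is 27 (> 0, right half-plane). Unstable.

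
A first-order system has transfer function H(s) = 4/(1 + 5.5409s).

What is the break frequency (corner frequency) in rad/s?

Corner frequency = 1/τ = 1/5.5409 = 0.18 rad/s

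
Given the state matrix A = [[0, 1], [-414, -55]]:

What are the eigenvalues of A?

det(A - λI) = λ² - (-55)λ + 414 = (λ - (-9))(λ - (-46)). Eigenvalues: -9, -46.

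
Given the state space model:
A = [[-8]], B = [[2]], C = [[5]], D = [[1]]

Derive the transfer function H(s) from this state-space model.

(sI - A)⁻¹ = 1/(s + 8). H(s) = 5×2/(s + 8) + 1 = (s + 18)/(s + 8).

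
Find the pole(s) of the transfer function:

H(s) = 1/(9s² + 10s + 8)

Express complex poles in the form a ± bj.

Discriminant = 10² - 4×9×8 = 100 - 288 = -188 < 0, so the poles are a complex conjugate pair s = (-10 ± j√188)/(2×9). Real part = -10/(2×9) = -10/18 ≈ -0.5556; imaginary part = ±√188/(2×9) ≈ 0.7617. Poles: s = -0.5556 ± 0.7617j.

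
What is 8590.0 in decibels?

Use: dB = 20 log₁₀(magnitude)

dB = 20 log₁₀(8590.0) = 78.7 dB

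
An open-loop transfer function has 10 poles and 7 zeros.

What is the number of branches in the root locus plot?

Root locus has n branches where n = number of poles = 10.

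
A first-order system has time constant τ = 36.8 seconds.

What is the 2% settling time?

For first-order system, 2% settling time ≈ 4τ = 4 × 36.8 = 147.2 s.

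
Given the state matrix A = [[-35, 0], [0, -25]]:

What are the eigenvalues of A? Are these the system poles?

For diagonal matrix, eigenvalues are diagonal entries: λ₁ = -35, λ₂ = -25. Eigenvalues of A = system poles.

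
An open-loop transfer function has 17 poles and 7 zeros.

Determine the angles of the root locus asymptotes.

n - m = 17 - 7 = 10. Angles: θk = (2k + 1)·180°/10 = 18°, 54°, 90°, 126°, 162°, 198°, 234°, 270°, 306°, 342°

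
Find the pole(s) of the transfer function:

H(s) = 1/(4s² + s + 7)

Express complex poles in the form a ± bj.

Discriminant = 1² - 4×4×7 = 1 - 112 = -111 < 0, so the poles are a complex conjugate pair s = (-1 ± j√111)/(2×4). Real part = -1/(2×4) = -1/8 = -0.125; imaginary part = ±√111/(2×4) ≈ 1.3170. Poles: s = -0.125 ± 1.3170j.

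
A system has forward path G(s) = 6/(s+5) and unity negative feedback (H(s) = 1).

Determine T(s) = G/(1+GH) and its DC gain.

T(s) = G/(1+GH) = [6/(s+5)] / [1 + 6/(s+5)] = 6/(s+5+6) = 6/(s+11). DC gain = 6/11 = 0.5455.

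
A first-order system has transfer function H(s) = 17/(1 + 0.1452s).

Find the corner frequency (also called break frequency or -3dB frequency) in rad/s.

Corner frequency = 1/τ = 1/0.1452 = 6.887 rad/s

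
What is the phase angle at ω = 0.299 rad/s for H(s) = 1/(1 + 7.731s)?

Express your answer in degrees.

Phase = -arctan(ωτ) = -arctan(0.299 × 7.731) = -66.6°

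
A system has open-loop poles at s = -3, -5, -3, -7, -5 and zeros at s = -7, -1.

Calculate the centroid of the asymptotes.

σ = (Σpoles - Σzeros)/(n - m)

σ = (Σpoles - Σzeros)/(n - m) = (-23 - (-8))/(5 - 2) = -15/3 = -5.0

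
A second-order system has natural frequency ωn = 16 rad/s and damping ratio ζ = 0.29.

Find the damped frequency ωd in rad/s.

ωd = ωn√(1 - ζ²) = 16√(1 - 0.29²) = 15.31 rad/s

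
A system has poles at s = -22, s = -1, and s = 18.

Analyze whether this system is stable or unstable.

Pole(s) at s = 18 are not in the left half-plane. System is unstable.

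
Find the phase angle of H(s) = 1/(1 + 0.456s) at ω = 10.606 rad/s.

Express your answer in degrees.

Phase = -arctan(ωτ) = -arctan(10.606 × 0.456) = -78.3°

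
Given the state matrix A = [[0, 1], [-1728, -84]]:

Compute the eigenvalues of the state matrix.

det(A - λI) = λ² - (-84)λ + 1728 = (λ - (-36))(λ - (-48)). Eigenvalues: -36, -48.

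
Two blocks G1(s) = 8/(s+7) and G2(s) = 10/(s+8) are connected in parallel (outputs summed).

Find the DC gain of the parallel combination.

Parallel: G_eq = G1 + G2. DC gain = G1(0) + G2(0) = 8/7 + 10/8 = 1.1429 + 1.25 = 2.3929.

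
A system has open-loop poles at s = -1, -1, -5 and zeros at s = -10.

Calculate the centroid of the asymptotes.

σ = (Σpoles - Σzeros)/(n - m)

σ = (Σpoles - Σzeros)/(n - m) = (-7 - (-10))/(3 - 1) = 3/2 = 1.5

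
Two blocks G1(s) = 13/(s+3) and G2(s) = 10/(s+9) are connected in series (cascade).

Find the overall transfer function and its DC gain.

Series: multiply transfer functions. G_eq = 13/(s+3) × 10/(s+9) = 130/((s+3)(s+9)). DC gain = 130/(3×9) = 4.8148.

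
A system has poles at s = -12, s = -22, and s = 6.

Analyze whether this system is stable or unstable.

Pole(s) at s = 6 are not in the left half-plane. System is unstable.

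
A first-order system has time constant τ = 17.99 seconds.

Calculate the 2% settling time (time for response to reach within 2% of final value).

For first-order system, 2% settling time ≈ 4τ = 4 × 17.99 = 71.96 s.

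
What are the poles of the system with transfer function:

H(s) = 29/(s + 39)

Pole is where denominator = 0: s + 39 = 0, so s = -39.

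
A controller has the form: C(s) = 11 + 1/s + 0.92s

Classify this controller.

This is a Proportional-Integral-Derivative (PID) controller.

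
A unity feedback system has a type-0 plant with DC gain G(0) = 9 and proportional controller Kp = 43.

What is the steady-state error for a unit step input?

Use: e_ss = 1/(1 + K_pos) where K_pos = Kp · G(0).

K_pos = Kp · G(0) = 43 × 9 = 387. e_ss = 1/(1 + 387) = 0.0026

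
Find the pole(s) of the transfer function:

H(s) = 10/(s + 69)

Pole is where denominator = 0: s + 69 = 0, so s = -69.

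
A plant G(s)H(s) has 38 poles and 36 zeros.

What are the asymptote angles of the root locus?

n - m = 38 - 36 = 2. Angles: θk = (2k + 1)·180°/2 = 90°, 270°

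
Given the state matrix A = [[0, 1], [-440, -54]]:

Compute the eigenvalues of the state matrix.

det(A - λI) = λ² - (-54)λ + 440 = (λ - (-44))(λ - (-10)). Eigenvalues: -44, -10.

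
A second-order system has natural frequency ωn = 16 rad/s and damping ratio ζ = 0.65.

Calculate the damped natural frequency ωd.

ωd = ωn√(1 - ζ²) = 16√(1 - 0.65²) = 12.16 rad/s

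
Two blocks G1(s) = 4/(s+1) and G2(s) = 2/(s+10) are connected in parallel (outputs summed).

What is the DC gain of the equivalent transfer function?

Parallel: G_eq = G1 + G2. DC gain = G1(0) + G2(0) = 4/1 + 2/10 = 4 + 0.2 = 4.2.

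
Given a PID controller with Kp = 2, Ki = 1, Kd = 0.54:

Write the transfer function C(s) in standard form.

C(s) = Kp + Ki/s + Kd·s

Substituting values: C(s) = 2 + 1/s + 0.54s = (0.54s² + 2s + 1)/s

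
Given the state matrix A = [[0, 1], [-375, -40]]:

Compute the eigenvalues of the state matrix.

det(A - λI) = λ² - (-40)λ + 375 = (λ - (-15))(λ - (-25)). Eigenvalues: -15, -25.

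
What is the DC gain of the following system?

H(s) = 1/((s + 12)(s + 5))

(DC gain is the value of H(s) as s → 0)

DC gain = H(0) = 1/(12 × 5) = 1/60 = 0.0167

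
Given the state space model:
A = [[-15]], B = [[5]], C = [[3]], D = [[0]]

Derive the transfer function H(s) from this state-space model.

(sI - A)⁻¹ = 1/(s + 15). H(s) = 3 × 5/(s + 15) + 0 = 15/(s + 15).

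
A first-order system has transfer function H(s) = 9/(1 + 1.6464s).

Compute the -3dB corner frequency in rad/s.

Corner frequency = 1/τ = 1/1.6464 = 0.607 rad/s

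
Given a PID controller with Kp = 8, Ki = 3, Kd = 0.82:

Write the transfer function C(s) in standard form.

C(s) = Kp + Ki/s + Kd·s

Substituting values: C(s) = 8 + 3/s + 0.82s = (0.82s² + 8s + 3)/s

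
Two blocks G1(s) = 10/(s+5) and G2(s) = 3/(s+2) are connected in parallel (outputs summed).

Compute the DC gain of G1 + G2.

Parallel: G_eq = G1 + G2. DC gain = G1(0) + G2(0) = 10/5 + 3/2 = 2 + 1.5 = 3.5.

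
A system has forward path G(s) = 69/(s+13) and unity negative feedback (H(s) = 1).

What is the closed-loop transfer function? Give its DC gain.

T(s) = G/(1+GH) = [69/(s+13)] / [1 + 69/(s+13)] = 69/(s+13+69) = 69/(s+82). DC gain = 69/82 = 0.8415.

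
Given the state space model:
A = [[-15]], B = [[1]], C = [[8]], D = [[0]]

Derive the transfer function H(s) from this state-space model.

(sI - A)⁻¹ = 1/(s + 15). H(s) = 8 × 1/(s + 15) + 0 = 8/(s + 15).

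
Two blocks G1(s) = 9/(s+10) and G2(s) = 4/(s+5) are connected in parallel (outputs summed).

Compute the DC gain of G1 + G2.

Parallel: G_eq = G1 + G2. DC gain = G1(0) + G2(0) = 9/10 + 4/5 = 0.9 + 0.8 = 1.7.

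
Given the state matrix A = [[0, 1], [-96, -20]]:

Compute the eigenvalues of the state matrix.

det(A - λI) = λ² - (-20)λ + 96 = (λ - (-8))(λ - (-12)). Eigenvalues: -8, -12.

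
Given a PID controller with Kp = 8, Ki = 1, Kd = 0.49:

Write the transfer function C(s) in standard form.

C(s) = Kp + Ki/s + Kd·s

Substituting values: C(s) = 8 + 1/s + 0.49s = (0.49s² + 8s + 1)/s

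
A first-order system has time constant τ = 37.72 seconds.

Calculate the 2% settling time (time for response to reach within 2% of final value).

For first-order system, 2% settling time ≈ 4τ = 4 × 37.72 = 150.88 s.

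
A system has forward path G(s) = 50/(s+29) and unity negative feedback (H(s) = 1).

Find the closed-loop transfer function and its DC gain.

T(s) = G/(1+GH) = [50/(s+29)] / [1 + 50/(s+29)] = 50/(s+29+50) = 50/(s+79). DC gain = 50/79 = 0.6329.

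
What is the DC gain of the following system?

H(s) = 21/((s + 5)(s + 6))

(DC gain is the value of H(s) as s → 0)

DC gain = H(0) = 21/(5 × 6) = 21/30 = 0.7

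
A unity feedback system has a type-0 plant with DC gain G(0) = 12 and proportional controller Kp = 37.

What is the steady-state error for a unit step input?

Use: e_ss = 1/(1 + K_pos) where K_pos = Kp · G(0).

K_pos = Kp · G(0) = 37 × 12 = 444. e_ss = 1/(1 + 444) = 0.0022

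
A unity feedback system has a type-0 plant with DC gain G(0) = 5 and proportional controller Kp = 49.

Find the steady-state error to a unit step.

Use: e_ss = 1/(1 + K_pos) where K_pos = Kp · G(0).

K_pos = Kp · G(0) = 49 × 5 = 245. e_ss = 1/(1 + 245) = 0.0041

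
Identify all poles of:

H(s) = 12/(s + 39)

Pole is where denominator = 0: s + 39 = 0, so s = -39.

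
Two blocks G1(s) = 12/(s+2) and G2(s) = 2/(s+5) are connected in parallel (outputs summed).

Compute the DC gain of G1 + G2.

Parallel: G_eq = G1 + G2. DC gain = G1(0) + G2(0) = 12/2 + 2/5 = 6 + 0.4 = 6.4.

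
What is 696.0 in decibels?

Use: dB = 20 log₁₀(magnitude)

dB = 20 log₁₀(696.0) = 56.9 dB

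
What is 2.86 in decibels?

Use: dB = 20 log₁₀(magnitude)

dB = 20 log₁₀(2.86) = 9.1 dB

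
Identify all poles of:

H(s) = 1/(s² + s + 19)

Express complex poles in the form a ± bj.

Discriminant = 1² - 4×1×19 = 1 - 76 = -75 < 0, so the poles are a complex conjugate pair s = (-1 ± j√75)/(2×1). Real part = -1/(2×1) = -1/2 = -0.5; imaginary part = ±√75/(2×1) ≈ 4.3301. Poles: s = -0.5 ± 4.3301j.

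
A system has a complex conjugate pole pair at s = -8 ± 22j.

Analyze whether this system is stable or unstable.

Real part of poles is -8 (< 0, left half-plane). Stable.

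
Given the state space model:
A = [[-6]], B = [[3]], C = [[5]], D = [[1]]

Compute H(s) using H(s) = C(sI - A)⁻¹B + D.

(sI - A)⁻¹ = 1/(s + 6). H(s) = 5×3/(s + 6) + 1 = (s + 21)/(s + 6).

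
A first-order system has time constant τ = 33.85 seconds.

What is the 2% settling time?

For first-order system, 2% settling time ≈ 4τ = 4 × 33.85 = 135.4 s.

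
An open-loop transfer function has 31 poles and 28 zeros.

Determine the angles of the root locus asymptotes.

n - m = 31 - 28 = 3. Angles: θk = (2k + 1)·180°/3 = 60°, 180°, 300°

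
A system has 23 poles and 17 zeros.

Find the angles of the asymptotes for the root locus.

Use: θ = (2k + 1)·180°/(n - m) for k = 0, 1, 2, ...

n - m = 23 - 17 = 6. Angles: θk = (2k + 1)·180°/6 = 30°, 90°, 150°, 210°, 270°, 330°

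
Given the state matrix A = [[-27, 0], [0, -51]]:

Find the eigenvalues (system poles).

For diagonal matrix, eigenvalues are diagonal entries: λ₁ = -27, λ₂ = -51.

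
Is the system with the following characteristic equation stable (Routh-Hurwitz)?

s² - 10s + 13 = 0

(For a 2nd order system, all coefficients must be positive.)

Coefficients: 1, -10, 13. b=-10 not positive, so system is unstable.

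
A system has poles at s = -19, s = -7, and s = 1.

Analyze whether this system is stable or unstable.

Pole(s) at s = 1 are not in the left half-plane. System is unstable.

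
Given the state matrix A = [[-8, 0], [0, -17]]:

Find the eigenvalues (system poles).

For diagonal matrix, eigenvalues are diagonal entries: λ₁ = -8, λ₂ = -17.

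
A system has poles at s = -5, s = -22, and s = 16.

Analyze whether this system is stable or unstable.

Pole(s) at s = 16 are not in the left half-plane. System is unstable.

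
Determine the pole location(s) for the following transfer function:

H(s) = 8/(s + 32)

Pole is where denominator = 0: s + 32 = 0, so s = -32.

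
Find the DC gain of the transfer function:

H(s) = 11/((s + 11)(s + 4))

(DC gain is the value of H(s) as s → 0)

DC gain = H(0) = 11/(11 × 4) = 11/44 = 0.25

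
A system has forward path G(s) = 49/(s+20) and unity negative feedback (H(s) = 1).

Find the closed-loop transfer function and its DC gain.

T(s) = G/(1+GH) = [49/(s+20)] / [1 + 49/(s+20)] = 49/(s+20+49) = 49/(s+69). DC gain = 49/69 = 0.7101.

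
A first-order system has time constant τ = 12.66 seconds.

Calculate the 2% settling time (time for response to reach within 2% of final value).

For first-order system, 2% settling time ≈ 4τ = 4 × 12.66 = 50.64 s.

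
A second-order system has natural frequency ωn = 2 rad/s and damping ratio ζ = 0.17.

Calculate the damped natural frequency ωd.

ωd = ωn√(1 - ζ²) = 2√(1 - 0.17²) = 1.97 rad/s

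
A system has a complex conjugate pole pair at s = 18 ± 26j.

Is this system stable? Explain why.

Real part of poles is 18 (> 0, right half-plane). Unstable.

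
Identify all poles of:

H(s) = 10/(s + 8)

Pole is where denominator = 0: s + 8 = 0, so s = -8.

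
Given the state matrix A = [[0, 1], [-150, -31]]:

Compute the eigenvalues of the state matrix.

det(A - λI) = λ² - (-31)λ + 150 = (λ - (-6))(λ - (-25)). Eigenvalues: -6, -25.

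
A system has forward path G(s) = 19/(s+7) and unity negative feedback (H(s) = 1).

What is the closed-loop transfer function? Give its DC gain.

T(s) = G/(1+GH) = [19/(s+7)] / [1 + 19/(s+7)] = 19/(s+7+19) = 19/(s+26). DC gain = 19/26 = 0.7308.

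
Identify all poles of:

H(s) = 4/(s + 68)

Pole is where denominator = 0: s + 68 = 0, so s = -68.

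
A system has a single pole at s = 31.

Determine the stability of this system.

Pole at s = 31 is in the right half-plane. Unstable.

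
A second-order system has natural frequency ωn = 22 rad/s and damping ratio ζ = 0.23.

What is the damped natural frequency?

ωd = ωn√(1 - ζ²) = 22√(1 - 0.23²) = 21.41 rad/s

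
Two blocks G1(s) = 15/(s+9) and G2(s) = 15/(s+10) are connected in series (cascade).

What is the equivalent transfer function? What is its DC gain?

Series: multiply transfer functions. G_eq = 15/(s+9) × 15/(s+10) = 225/((s+9)(s+10)). DC gain = 225/(9×10) = 2.5.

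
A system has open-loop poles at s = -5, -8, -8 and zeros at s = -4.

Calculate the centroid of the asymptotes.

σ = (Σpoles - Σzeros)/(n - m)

σ = (Σpoles - Σzeros)/(n - m) = (-21 - (-4))/(3 - 1) = -17/2 = -8.5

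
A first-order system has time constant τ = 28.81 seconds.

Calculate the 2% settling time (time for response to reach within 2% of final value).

For first-order system, 2% settling time ≈ 4τ = 4 × 28.81 = 115.24 s.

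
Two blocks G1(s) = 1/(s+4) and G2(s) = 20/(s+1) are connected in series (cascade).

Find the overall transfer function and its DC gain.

Series: multiply transfer functions. G_eq = 1/(s+4) × 20/(s+1) = 20/((s+4)(s+1)). DC gain = 20/(4×1) = 5.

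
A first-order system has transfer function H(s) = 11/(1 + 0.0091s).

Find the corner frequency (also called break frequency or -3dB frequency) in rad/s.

Corner frequency = 1/τ = 1/0.0091 = 109.89 rad/s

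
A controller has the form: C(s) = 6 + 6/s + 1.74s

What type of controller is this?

This is a Proportional-Integral-Derivative (PID) controller.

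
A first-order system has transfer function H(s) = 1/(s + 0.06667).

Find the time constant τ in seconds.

For H(s) = 1/(s + 1/τ), the pole is at -1/τ = -0.06667, so τ = 1/0.06667 = 15 s.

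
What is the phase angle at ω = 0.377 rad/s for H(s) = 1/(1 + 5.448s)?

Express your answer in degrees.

Phase = -arctan(ωτ) = -arctan(0.377 × 5.448) = -64.0°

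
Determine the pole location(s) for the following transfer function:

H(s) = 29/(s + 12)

Pole is where denominator = 0: s + 12 = 0, so s = -12.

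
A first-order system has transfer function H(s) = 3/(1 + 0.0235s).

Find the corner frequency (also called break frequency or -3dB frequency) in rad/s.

Corner frequency = 1/τ = 1/0.0235 = 42.553 rad/s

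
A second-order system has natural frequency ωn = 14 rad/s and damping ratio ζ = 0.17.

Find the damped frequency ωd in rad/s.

ωd = ωn√(1 - ζ²) = 14√(1 - 0.17²) = 13.8 rad/s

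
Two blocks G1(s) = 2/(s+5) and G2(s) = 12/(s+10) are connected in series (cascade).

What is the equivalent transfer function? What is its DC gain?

Series: multiply transfer functions. G_eq = 2/(s+5) × 12/(s+10) = 24/((s+5)(s+10)). DC gain = 24/(5×10) = 0.48.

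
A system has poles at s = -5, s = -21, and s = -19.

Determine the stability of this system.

All poles are in the left half-plane. System is stable.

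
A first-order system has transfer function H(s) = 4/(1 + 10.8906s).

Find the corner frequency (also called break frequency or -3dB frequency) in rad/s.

Corner frequency = 1/τ = 1/10.8906 = 0.092 rad/s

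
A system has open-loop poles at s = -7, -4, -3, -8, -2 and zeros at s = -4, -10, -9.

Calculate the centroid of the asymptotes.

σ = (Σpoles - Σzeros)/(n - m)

σ = (Σpoles - Σzeros)/(n - m) = (-24 - (-23))/(5 - 3) = -1/2 = -0.5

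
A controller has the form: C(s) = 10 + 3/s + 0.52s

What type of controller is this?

This is a Proportional-Integral-Derivative (PID) controller.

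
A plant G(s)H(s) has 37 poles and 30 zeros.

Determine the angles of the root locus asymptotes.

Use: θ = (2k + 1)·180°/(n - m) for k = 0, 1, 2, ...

n - m = 37 - 30 = 7. Angles: θk = (2k + 1)·180°/7 = 25.71°, 77.14°, 128.57°, 180°, 231.43°, 282.86°, 334.29°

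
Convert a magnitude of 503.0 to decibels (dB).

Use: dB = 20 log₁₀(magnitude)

dB = 20 log₁₀(503.0) = 54.0 dB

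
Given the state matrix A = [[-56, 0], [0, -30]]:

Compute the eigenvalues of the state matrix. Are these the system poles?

For diagonal matrix, eigenvalues are diagonal entries: λ₁ = -56, λ₂ = -30. Eigenvalues of A = system poles.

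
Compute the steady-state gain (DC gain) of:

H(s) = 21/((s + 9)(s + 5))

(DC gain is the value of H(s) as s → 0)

DC gain = H(0) = 21/(9 × 5) = 21/45 = 0.4667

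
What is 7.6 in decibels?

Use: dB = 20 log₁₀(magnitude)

dB = 20 log₁₀(7.6) = 17.6 dB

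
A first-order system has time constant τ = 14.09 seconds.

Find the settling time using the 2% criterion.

For first-order system, 2% settling time ≈ 4τ = 4 × 14.09 = 56.36 s.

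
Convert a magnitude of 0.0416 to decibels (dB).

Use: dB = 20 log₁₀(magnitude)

dB = 20 log₁₀(0.0416) = -27.6 dB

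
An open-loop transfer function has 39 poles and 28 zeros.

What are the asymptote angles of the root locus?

n - m = 39 - 28 = 11. Angles: θk = (2k + 1)·180°/11 = 16.36°, 49.09°, 81.82°, 114.55°, 147.27°, 180°, 212.73°, 245.45°, 278.18°, 310.91°, 343.64°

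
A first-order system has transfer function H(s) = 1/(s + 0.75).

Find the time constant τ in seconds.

For H(s) = 1/(s + 1/τ), the pole is at -1/τ = -0.75, so τ = 1/0.75 = 1.3333 s.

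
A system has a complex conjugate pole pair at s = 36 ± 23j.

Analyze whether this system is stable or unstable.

Real part of poles is 36 (> 0, right half-plane). Unstable.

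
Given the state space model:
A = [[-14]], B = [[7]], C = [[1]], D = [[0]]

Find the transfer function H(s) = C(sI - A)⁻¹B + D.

(sI - A)⁻¹ = 1/(s + 14). H(s) = 1 × 7/(s + 14) + 0 = 7/(s + 14).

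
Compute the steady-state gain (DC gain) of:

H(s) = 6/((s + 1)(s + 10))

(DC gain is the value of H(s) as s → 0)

DC gain = H(0) = 6/(1 × 10) = 6/10 = 0.6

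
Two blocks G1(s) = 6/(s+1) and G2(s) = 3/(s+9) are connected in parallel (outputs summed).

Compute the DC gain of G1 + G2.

Parallel: G_eq = G1 + G2. DC gain = G1(0) + G2(0) = 6/1 + 3/9 = 6 + 0.3333 = 6.3333.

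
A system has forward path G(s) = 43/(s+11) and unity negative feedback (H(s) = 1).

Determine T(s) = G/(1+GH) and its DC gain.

T(s) = G/(1+GH) = [43/(s+11)] / [1 + 43/(s+11)] = 43/(s+11+43) = 43/(s+54). DC gain = 43/54 = 0.7963.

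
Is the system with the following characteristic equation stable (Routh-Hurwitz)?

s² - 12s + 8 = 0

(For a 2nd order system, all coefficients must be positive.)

Coefficients: 1, -12, 8. b=-12 not positive, so system is unstable.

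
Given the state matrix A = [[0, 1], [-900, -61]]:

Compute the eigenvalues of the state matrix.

det(A - λI) = λ² - (-61)λ + 900 = (λ - (-36))(λ - (-25)). Eigenvalues: -36, -25.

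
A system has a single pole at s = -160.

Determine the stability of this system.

Pole at s = -160 is in the left half-plane. Stable.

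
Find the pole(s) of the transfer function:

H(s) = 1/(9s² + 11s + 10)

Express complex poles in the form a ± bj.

Discriminant = 11² - 4×9×10 = 121 - 360 = -239 < 0, so the poles are a complex conjugate pair s = (-11 ± j√239)/(2×9). Real part = -11/(2×9) = -11/18 ≈ -0.6111; imaginary part = ±√239/(2×9) ≈ 0.8589. Poles: s = -0.6111 ± 0.8589j.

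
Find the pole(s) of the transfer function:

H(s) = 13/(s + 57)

Pole is where denominator = 0: s + 57 = 0, so s = -57.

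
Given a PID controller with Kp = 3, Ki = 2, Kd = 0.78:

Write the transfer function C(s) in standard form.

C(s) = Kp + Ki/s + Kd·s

Substituting values: C(s) = 3 + 2/s + 0.78s = (0.78s² + 3s + 2)/s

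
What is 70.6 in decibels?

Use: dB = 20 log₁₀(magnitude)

dB = 20 log₁₀(70.6) = 37.0 dB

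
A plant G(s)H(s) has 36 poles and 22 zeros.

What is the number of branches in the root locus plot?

Root locus has n branches where n = number of poles = 36.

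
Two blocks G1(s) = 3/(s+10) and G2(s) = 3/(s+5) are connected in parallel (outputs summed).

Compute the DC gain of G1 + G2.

Parallel: G_eq = G1 + G2. DC gain = G1(0) + G2(0) = 3/10 + 3/5 = 0.3 + 0.6 = 0.9.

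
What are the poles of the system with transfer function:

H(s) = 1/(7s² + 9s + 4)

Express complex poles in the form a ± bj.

Discriminant = 9² - 4×7×4 = 81 - 112 = -31 < 0, so the poles are a complex conjugate pair s = (-9 ± j√31)/(2×7). Real part = -9/(2×7) = -9/14 ≈ -0.6429; imaginary part = ±√31/(2×7) ≈ 0.3977. Poles: s = -0.6429 ± 0.3977j.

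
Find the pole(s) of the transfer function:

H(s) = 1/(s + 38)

Pole is where denominator = 0: s + 38 = 0, so s = -38.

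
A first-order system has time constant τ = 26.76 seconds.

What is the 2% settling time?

For first-order system, 2% settling time ≈ 4τ = 4 × 26.76 = 107.04 s.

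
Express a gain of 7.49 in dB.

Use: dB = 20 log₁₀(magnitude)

dB = 20 log₁₀(7.49) = 17.5 dB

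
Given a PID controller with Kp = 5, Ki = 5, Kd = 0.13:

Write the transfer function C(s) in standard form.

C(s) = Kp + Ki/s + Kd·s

Substituting values: C(s) = 5 + 5/s + 0.13s = (0.13s² + 5s + 5)/s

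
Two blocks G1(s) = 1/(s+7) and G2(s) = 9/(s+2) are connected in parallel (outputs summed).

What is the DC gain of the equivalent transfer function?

Parallel: G_eq = G1 + G2. DC gain = G1(0) + G2(0) = 1/7 + 9/2 = 0.1429 + 4.5 = 4.6429.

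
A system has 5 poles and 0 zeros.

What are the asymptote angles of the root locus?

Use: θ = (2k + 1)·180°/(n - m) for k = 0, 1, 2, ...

n - m = 5 - 0 = 5. Angles: θk = (2k + 1)·180°/5 = 36°, 108°, 180°, 252°, 324°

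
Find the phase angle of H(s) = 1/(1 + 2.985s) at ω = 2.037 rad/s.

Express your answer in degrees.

Phase = -arctan(ωτ) = -arctan(2.037 × 2.985) = -80.7°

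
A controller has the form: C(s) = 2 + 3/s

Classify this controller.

This is a Proportional-Integral (PI) controller.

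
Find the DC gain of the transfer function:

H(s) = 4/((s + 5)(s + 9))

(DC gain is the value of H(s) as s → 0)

DC gain = H(0) = 4/(5 × 9) = 4/45 = 0.0889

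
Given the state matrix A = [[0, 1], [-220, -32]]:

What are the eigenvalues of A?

det(A - λI) = λ² - (-32)λ + 220 = (λ - (-10))(λ - (-22)). Eigenvalues: -10, -22.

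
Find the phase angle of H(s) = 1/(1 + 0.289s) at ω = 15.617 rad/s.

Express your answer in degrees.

Phase = -arctan(ωτ) = -arctan(15.617 × 0.289) = -77.5°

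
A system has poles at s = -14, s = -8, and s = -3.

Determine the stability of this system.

All poles are in the left half-plane. System is stable.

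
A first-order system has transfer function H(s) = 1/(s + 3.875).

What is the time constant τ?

For H(s) = 1/(s + 1/τ), the pole is at -1/τ = -3.875, so τ = 1/3.875 = 0.2581 s.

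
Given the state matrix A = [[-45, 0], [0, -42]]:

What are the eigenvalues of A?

For diagonal matrix, eigenvalues are diagonal entries: λ₁ = -45, λ₂ = -42.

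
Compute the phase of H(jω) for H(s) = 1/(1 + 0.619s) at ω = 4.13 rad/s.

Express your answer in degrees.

Phase = -arctan(ωτ) = -arctan(4.13 × 0.619) = -68.6°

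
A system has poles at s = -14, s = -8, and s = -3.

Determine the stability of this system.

All poles are in the left half-plane. System is stable.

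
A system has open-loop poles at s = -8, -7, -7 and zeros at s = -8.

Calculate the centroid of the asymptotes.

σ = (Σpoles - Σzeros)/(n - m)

σ = (Σpoles - Σzeros)/(n - m) = (-22 - (-8))/(3 - 1) = -14/2 = -7.0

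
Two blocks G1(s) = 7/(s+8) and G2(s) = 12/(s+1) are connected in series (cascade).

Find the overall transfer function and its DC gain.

Series: multiply transfer functions. G_eq = 7/(s+8) × 12/(s+1) = 84/((s+8)(s+1)). DC gain = 84/(8×1) = 10.5.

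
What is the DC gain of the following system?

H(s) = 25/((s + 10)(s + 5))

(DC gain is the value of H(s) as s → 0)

DC gain = H(0) = 25/(10 × 5) = 25/50 = 0.5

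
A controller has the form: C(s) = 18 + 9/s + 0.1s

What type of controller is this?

This is a Proportional-Integral-Derivative (PID) controller.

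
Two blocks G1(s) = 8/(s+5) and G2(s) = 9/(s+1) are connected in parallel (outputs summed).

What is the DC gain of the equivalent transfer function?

Parallel: G_eq = G1 + G2. DC gain = G1(0) + G2(0) = 8/5 + 9/1 = 1.6 + 9 = 10.6.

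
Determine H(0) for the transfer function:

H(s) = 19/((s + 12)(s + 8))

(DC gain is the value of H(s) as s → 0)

DC gain = H(0) = 19/(12 × 8) = 19/96 = 0.1979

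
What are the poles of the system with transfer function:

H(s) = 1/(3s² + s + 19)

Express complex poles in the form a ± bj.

Discriminant = 1² - 4×3×19 = 1 - 228 = -227 < 0, so the poles are a complex conjugate pair s = (-1 ± j√227)/(2×3). Real part = -1/(2×3) = -1/6 ≈ -0.1667; imaginary part = ±√227/(2×3) ≈ 2.5111. Poles: s = -0.1667 ± 2.5111j.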